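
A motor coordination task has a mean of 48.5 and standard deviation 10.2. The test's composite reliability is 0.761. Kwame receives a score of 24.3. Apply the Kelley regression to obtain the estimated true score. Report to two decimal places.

T̂ = 0.761(24.3) + 0.239(48.5) = 18.4923 + 11.5915 = 30.084 → 30.08

30.08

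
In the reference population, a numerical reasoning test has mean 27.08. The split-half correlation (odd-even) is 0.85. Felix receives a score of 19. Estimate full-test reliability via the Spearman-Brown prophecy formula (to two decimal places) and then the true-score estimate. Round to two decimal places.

Spearman-Brown: ρ = 2r/(1 + r) = 2(0.85)/(1 + 0.85) = 1.700/1.85 = 0.9189 → 0.92
Regress the observed score toward the mean by the unreliability: T̂ = 0.92·19 + 0.08·27.08 = 17.48 + 2.1664 = 19.646.

19.65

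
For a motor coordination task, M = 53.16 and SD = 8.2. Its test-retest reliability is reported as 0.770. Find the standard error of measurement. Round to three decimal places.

3.933

SEM = SD · √(1 − ρ) = 8.2 × √0.230 = 8.2 × 0.4796 = 3.9326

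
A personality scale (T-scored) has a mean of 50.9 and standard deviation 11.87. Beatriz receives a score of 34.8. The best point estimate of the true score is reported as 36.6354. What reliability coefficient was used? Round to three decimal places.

T̂ = ρX + (1 − ρ)μ  ⇒  T̂ − μ = ρ(X − μ)
ρ = (T̂ − μ)/(X − μ) = (36.6354 − 50.9) / (34.8 − 50.9) = -14.2646 / -16.1 = 0.88600

0.886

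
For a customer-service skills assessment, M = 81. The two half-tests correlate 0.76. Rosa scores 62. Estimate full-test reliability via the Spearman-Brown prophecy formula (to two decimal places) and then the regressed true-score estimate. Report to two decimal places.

Spearman-Brown: ρ = 2r/(1 + r) = 2(0.76)/(1 + 0.76) = 1.520/1.76 = 0.8636 → 0.86
T̂ = 0.86(62) + 0.14(81) = 53.32 + 11.34 = 64.660 → 64.66

64.66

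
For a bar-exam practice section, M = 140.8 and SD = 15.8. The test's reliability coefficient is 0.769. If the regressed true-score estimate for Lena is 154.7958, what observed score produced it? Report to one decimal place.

T̂ = ρX + (1 − ρ)μ  ⇒  X = (T̂ − (1 − ρ)μ) / ρ
X = (154.7958 − 0.231 × 140.8) / 0.769 = (154.7958 − 32.5248) / 0.769 = 122.2710 / 0.769 = 159.000

159.0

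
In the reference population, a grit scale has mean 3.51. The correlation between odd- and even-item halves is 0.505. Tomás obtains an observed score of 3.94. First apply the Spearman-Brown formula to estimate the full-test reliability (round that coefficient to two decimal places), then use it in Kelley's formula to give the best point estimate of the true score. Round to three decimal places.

3.798

Spearman-Brown: ρ = 2r/(1 + r) = 2(0.505)/(1 + 0.505) = 1.0100/1.505 = 0.6711 → 0.67
T̂ = 0.67(3.94) + 0.33(3.51) = 2.6398 + 1.1583 = 3.7981 → 3.798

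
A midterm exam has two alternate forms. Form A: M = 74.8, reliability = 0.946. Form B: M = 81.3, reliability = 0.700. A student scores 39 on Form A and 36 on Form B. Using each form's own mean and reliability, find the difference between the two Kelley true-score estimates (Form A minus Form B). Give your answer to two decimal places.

-8.66

T̂_A = 0.946(39) + 0.054(74.8) = 40.9332
T̂_B = 0.700(36) + 0.300(81.3) = 49.5900
T̂_A − T̂_B = -8.6568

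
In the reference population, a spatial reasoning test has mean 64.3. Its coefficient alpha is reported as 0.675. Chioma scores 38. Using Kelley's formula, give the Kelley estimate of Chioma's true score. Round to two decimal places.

46.55

Weight the observed score by reliability and the mean by (1 − reliability): T̂ = 0.675·38 + 0.325·64.3 = 25.650 + 20.8975 = 46.547.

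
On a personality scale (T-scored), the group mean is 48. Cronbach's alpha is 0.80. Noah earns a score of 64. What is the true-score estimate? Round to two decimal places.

T̂ = 0.80(64) + 0.20(48) = 51.20 + 9.60 = 60.800 → 60.80

60.80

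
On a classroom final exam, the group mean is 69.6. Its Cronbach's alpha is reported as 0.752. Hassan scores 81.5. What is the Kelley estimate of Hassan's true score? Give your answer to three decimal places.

78.549

T̂ = ρX + (1 − ρ)μ
  = 0.752 × 81.5 + 0.248 × 69.6
  = 61.2880 + 17.2608
  = 78.5488
  ≈ 78.549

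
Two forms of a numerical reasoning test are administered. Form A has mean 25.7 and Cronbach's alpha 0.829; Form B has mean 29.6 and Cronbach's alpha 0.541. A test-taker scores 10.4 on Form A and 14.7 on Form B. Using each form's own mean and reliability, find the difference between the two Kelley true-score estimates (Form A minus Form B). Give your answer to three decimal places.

-8.523

T̂_A = 0.829(10.4) + 0.171(25.7) = 13.01630
T̂_B = 0.541(14.7) + 0.459(29.6) = 21.53910
T̂_A − T̂_B = -8.52280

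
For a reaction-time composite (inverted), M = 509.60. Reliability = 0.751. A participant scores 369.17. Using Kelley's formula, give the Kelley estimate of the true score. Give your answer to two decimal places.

404.14

T̂ = 0.751(369.17) + 0.249(509.60) = 277.24667 + 126.89040 = 404.137 → 404.14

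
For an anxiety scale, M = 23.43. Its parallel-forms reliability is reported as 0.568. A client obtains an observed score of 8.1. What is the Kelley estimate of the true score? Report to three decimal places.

14.723

T̂ = 0.568(8.1) + 0.432(23.43) = 4.6008 + 10.12176 = 14.7226 → 14.723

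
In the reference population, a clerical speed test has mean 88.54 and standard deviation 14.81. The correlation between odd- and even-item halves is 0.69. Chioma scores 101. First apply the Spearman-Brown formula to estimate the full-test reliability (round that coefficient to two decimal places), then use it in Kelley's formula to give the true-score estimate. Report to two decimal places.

98.76

Spearman-Brown: ρ = 2r/(1 + r) = 2(0.69)/(1 + 0.69) = 1.380/1.69 = 0.8166 → 0.82
T̂ = 0.82(101) + 0.18(88.54) = 82.82 + 15.9372 = 98.757 → 98.76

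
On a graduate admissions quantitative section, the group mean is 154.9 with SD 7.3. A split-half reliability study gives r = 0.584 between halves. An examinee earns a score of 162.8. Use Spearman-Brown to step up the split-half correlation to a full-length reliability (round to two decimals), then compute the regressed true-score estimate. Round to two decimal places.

160.75

Spearman-Brown: ρ = 2r/(1 + r) = 2(0.584)/(1 + 0.584) = 1.1680/1.584 = 0.7374 → 0.74
Regress the observed score toward the mean by the unreliability: T̂ = 0.74·162.8 + 0.26·154.9 = 120.472 + 40.274 = 160.746.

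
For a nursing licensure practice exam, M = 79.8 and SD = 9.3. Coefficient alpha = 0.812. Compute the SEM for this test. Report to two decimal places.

SEM = SD · √(1 − ρ) = 9.3 × √0.188 = 9.3 × 0.4336 = 4.032

4.03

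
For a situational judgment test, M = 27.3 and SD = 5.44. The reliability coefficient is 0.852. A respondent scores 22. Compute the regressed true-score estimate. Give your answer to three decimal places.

22.784

Regress the observed score toward the mean by the unreliability: T̂ = 0.852·22 + 0.148·27.3 = 18.744 + 4.0404 = 22.7844.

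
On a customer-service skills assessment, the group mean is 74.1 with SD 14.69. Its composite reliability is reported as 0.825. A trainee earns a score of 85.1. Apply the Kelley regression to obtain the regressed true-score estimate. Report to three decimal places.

83.175

Weight the observed score by reliability and the mean by (1 − reliability): T̂ = 0.825·85.1 + 0.175·74.1 = 70.2075 + 12.9675 = 83.1750.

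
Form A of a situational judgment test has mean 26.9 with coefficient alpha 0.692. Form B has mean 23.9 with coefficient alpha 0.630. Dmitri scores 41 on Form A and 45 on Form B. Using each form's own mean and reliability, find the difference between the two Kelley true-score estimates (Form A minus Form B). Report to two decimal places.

T̂_A = 0.692(41) + 0.308(26.9) = 36.6572
T̂_B = 0.630(45) + 0.370(23.9) = 37.1930
T̂_A − T̂_B = -0.5358

-0.54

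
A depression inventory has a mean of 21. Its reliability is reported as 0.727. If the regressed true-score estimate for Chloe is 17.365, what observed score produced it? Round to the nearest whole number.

T̂ = ρX + (1 − ρ)μ  ⇒  X = (T̂ − (1 − ρ)μ) / ρ
X = (17.365 − 0.273 × 21) / 0.727 = (17.365 − 5.733) / 0.727 = 11.632 / 0.727 = 16.00

16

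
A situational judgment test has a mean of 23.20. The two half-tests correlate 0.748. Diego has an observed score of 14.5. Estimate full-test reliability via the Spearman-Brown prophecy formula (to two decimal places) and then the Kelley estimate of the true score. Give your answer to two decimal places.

Spearman-Brown: ρ = 2r/(1 + r) = 2(0.748)/(1 + 0.748) = 1.4960/1.748 = 0.8558 → 0.86
T̂ = ρX + (1 − ρ)μ
  = 0.86 × 14.5 + 0.14 × 23.20
  = 12.470 + 3.2480
  = 15.718
  ≈ 15.72

15.72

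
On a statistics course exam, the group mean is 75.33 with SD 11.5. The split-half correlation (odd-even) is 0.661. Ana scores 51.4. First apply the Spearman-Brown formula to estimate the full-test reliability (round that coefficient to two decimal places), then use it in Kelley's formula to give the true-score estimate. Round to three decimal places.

Spearman-Brown: ρ = 2r/(1 + r) = 2(0.661)/(1 + 0.661) = 1.3220/1.661 = 0.7959 → 0.80
T̂ = ρX + (1 − ρ)μ
  = 0.80 × 51.4 + 0.20 × 75.33
  = 41.120 + 15.0660
  = 56.1860
  ≈ 56.186

56.186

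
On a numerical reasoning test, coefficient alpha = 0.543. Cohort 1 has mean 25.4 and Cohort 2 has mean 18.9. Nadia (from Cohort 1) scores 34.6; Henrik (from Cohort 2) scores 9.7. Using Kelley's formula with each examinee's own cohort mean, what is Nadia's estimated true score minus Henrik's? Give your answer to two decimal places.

16.49

T̂_Nadia = 0.543(34.6) + 0.457(25.4) = 30.3956
T̂_Henrik = 0.543(9.7) + 0.457(18.9) = 13.9044
Difference = 30.3956 − 13.9044 = 16.4912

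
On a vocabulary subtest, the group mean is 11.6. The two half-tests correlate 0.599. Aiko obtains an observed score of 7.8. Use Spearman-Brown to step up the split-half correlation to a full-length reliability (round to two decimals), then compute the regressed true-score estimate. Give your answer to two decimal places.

Spearman-Brown: ρ = 2r/(1 + r) = 2(0.599)/(1 + 0.599) = 1.1980/1.599 = 0.7492 → 0.75
Kelley's formula gives T̂ = 0.75·7.8 + 0.25·11.6 = 5.850 + 2.900 = 8.750.

8.75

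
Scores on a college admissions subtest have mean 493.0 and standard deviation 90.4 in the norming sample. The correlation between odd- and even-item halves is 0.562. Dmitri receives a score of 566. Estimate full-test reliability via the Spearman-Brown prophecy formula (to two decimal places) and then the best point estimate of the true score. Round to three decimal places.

545.560

Spearman-Brown: ρ = 2r/(1 + r) = 2(0.562)/(1 + 0.562) = 1.1240/1.562 = 0.7196 → 0.72
T̂ = ρX + (1 − ρ)μ
  = 0.72 × 566 + 0.28 × 493.0
  = 407.52 + 138.040
  = 545.5600
  ≈ 545.560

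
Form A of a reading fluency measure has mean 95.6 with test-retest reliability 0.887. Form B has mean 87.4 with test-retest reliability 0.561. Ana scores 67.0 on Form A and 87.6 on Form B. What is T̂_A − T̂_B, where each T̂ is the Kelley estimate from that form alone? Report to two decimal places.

T̂_A = 0.887(67.0) + 0.113(95.6) = 70.2318
T̂_B = 0.561(87.6) + 0.439(87.4) = 87.5122
T̂_A − T̂_B = -17.2804

-17.28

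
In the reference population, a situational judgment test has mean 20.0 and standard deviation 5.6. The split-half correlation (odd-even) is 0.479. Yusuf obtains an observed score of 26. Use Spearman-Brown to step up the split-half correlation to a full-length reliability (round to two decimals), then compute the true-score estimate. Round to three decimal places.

23.900

Spearman-Brown: ρ = 2r/(1 + r) = 2(0.479)/(1 + 0.479) = 0.9580/1.479 = 0.6477 → 0.65
Regress the observed score toward the mean by the unreliability: T̂ = 0.65·26 + 0.35·20.0 = 16.90 + 7.000 = 23.9000.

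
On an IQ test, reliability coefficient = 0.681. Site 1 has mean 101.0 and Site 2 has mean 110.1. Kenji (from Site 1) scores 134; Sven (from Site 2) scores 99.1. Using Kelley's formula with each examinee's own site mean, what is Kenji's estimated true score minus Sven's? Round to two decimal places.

T̂_Kenji = 0.681(134) + 0.319(101.0) = 123.4730
T̂_Sven = 0.681(99.1) + 0.319(110.1) = 102.6090
Difference = 123.4730 − 102.6090 = 20.8640

20.86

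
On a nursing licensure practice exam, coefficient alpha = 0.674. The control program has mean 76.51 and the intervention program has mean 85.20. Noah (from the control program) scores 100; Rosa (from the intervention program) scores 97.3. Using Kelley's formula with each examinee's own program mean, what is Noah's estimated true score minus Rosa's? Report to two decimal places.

-1.01

T̂_Noah = 0.674(100) + 0.326(76.51) = 92.3423
T̂_Rosa = 0.674(97.3) + 0.326(85.20) = 93.3554
Difference = 92.3423 − 93.3554 = -1.0131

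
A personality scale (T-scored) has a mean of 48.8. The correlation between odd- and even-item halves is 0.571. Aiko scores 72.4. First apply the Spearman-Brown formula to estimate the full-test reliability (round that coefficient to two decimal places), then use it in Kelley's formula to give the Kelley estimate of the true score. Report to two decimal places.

Spearman-Brown: ρ = 2r/(1 + r) = 2(0.571)/(1 + 0.571) = 1.1420/1.571 = 0.7269 → 0.73
T̂ = 0.73(72.4) + 0.27(48.8) = 52.852 + 13.176 = 66.028 → 66.03

66.03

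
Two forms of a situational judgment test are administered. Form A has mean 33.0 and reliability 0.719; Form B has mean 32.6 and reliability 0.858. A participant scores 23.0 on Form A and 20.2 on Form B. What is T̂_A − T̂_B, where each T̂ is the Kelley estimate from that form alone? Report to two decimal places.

T̂_A = 0.719(23.0) + 0.281(33.0) = 25.8100
T̂_B = 0.858(20.2) + 0.142(32.6) = 21.9608
T̂_A − T̂_B = 3.8492

3.85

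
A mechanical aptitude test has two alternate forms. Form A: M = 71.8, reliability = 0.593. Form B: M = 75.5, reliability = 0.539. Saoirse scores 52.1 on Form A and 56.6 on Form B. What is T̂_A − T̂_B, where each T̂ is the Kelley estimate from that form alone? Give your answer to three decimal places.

T̂_A = 0.593(52.1) + 0.407(71.8) = 60.11790
T̂_B = 0.539(56.6) + 0.461(75.5) = 65.31290
T̂_A − T̂_B = -5.19500

-5.195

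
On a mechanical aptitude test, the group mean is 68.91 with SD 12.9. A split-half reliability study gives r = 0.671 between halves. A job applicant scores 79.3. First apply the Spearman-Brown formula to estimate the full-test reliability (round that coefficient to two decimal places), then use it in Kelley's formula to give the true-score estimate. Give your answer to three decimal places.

Spearman-Brown: ρ = 2r/(1 + r) = 2(0.671)/(1 + 0.671) = 1.3420/1.671 = 0.8031 → 0.80
Regress the observed score toward the mean by the unreliability: T̂ = 0.80·79.3 + 0.20·68.91 = 63.440 + 13.7820 = 77.2220.

77.222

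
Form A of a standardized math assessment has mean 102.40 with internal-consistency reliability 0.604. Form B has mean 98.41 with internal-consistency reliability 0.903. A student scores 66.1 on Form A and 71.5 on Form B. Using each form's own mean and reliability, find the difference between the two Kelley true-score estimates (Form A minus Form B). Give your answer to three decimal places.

6.365

T̂_A = 0.604(66.1) + 0.396(102.40) = 80.47480
T̂_B = 0.903(71.5) + 0.097(98.41) = 74.11027
T̂_A − T̂_B = 6.36453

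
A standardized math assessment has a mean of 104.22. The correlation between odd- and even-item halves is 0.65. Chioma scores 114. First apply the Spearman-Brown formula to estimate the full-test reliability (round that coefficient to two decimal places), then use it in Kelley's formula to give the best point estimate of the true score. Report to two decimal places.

111.95

Spearman-Brown: ρ = 2r/(1 + r) = 2(0.65)/(1 + 0.65) = 1.300/1.65 = 0.7879 → 0.79
Kelley's formula gives T̂ = 0.79·114 + 0.21·104.22 = 90.06 + 21.8862 = 111.946.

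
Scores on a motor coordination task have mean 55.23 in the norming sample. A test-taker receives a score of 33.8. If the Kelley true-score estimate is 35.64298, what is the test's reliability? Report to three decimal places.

0.914

T̂ = ρX + (1 − ρ)μ  ⇒  T̂ − μ = ρ(X − μ)
ρ = (T̂ − μ)/(X − μ) = (35.64298 − 55.23) / (33.8 − 55.23) = -19.58702 / -21.43 = 0.91400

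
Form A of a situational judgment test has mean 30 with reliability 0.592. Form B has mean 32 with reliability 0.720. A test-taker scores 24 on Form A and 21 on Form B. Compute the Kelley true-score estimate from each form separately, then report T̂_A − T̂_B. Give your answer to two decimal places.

2.37

T̂_A = 0.592(24) + 0.408(30) = 26.4480
T̂_B = 0.720(21) + 0.280(32) = 24.0800
T̂_A − T̂_B = 2.3680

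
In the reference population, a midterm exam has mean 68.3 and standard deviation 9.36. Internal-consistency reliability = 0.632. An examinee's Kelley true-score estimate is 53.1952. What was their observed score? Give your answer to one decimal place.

T̂ = ρX + (1 − ρ)μ  ⇒  X = (T̂ − (1 − ρ)μ) / ρ
X = (53.1952 − 0.368 × 68.3) / 0.632 = (53.1952 − 25.1344) / 0.632 = 28.0608 / 0.632 = 44.400

44.4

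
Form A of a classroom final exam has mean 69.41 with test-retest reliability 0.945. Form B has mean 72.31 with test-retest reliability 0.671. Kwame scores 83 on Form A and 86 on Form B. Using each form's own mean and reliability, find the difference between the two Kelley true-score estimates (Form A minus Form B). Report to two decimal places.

0.76

T̂_A = 0.945(83) + 0.055(69.41) = 82.2525
T̂_B = 0.671(86) + 0.329(72.31) = 81.4960
T̂_A − T̂_B = 0.7566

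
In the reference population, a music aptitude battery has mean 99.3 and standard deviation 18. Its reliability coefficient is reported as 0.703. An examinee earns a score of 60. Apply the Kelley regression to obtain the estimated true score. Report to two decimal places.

T̂ = 0.703(60) + 0.297(99.3) = 42.180 + 29.4921 = 71.672 → 71.67

71.67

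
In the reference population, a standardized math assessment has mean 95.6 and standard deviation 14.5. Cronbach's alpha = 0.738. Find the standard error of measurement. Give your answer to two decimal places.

7.42

SEM = SD · √(1 − ρ) = 14.5 × √0.262 = 14.5 × 0.5119 = 7.422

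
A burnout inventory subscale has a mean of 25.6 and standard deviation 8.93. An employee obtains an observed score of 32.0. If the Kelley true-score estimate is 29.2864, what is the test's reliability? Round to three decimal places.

T̂ = ρX + (1 − ρ)μ  ⇒  T̂ − μ = ρ(X − μ)
ρ = (T̂ − μ)/(X − μ) = (29.2864 − 25.6) / (32.0 − 25.6) = 3.6864 / 6.4 = 0.57600

0.576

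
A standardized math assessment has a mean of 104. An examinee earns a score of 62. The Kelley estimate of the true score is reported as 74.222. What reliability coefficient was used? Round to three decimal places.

0.709

T̂ = ρX + (1 − ρ)μ  ⇒  T̂ − μ = ρ(X − μ)
ρ = (T̂ − μ)/(X − μ) = (74.222 − 104) / (62 − 104) = -29.778 / -42.0 = 0.70900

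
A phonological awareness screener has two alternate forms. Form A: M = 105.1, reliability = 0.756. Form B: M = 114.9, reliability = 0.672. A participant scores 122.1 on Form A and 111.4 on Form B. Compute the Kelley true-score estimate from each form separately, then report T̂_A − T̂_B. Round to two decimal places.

5.40

T̂_A = 0.756(122.1) + 0.244(105.1) = 117.9520
T̂_B = 0.672(111.4) + 0.328(114.9) = 112.5480
T̂_A − T̂_B = 5.4040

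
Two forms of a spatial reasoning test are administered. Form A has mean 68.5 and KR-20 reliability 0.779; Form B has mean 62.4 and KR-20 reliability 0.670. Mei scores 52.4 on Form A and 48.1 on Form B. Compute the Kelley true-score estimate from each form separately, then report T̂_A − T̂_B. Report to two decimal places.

T̂_A = 0.779(52.4) + 0.221(68.5) = 55.9581
T̂_B = 0.670(48.1) + 0.330(62.4) = 52.8190
T̂_A − T̂_B = 3.1391

3.14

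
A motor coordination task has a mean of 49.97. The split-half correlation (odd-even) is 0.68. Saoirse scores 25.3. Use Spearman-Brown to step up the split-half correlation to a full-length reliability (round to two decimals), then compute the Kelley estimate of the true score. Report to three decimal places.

Spearman-Brown: ρ = 2r/(1 + r) = 2(0.68)/(1 + 0.68) = 1.360/1.68 = 0.8095 → 0.81
T̂ = 0.81(25.3) + 0.19(49.97) = 20.493 + 9.4943 = 29.9873 → 29.987

29.987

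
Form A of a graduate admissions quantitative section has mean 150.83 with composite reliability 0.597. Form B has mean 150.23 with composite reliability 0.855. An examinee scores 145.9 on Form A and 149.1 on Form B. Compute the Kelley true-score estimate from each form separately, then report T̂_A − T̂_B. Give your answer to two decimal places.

T̂_A = 0.597(145.9) + 0.403(150.83) = 147.8868
T̂_B = 0.855(149.1) + 0.145(150.23) = 149.2638
T̂_A − T̂_B = -1.3771

-1.38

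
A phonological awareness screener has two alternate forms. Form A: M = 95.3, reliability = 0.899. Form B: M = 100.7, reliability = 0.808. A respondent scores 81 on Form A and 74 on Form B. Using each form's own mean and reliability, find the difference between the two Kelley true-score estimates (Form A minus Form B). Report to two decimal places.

3.32

T̂_A = 0.899(81) + 0.101(95.3) = 82.4443
T̂_B = 0.808(74) + 0.192(100.7) = 79.1264
T̂_A − T̂_B = 3.3179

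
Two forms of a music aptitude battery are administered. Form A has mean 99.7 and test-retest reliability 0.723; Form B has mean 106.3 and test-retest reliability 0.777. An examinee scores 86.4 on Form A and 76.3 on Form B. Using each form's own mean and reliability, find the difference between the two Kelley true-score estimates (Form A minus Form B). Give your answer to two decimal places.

7.09

T̂_A = 0.723(86.4) + 0.277(99.7) = 90.0841
T̂_B = 0.777(76.3) + 0.223(106.3) = 82.9900
T̂_A − T̂_B = 7.0941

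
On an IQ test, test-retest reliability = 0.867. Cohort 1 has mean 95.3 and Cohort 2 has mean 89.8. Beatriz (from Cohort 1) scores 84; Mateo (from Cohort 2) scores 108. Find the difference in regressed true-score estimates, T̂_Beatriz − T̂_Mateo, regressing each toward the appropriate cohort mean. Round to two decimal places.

-20.08

T̂_Beatriz = 0.867(84) + 0.133(95.3) = 85.5029
T̂_Mateo = 0.867(108) + 0.133(89.8) = 105.5794
Difference = 85.5029 − 105.5794 = -20.0765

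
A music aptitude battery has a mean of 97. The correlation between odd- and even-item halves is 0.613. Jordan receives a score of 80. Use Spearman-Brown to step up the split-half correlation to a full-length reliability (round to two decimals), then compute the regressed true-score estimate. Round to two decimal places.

Spearman-Brown: ρ = 2r/(1 + r) = 2(0.613)/(1 + 0.613) = 1.2260/1.613 = 0.7601 → 0.76
T̂ = ρX + (1 − ρ)μ
  = 0.76 × 80 + 0.24 × 97
  = 60.80 + 23.28
  = 84.080
  ≈ 84.08

84.08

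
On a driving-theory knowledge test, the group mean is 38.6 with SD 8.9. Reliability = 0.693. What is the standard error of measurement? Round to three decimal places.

4.931

SEM = SD · √(1 − ρ) = 8.9 × √0.307 = 8.9 × 0.5541 = 4.9313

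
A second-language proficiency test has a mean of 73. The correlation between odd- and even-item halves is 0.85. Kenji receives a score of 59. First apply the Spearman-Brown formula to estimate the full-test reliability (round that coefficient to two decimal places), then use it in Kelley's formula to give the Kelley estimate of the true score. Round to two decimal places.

Spearman-Brown: ρ = 2r/(1 + r) = 2(0.85)/(1 + 0.85) = 1.700/1.85 = 0.9189 → 0.92
T̂ = 0.92(59) + 0.08(73) = 54.28 + 5.84 = 60.120 → 60.12

60.12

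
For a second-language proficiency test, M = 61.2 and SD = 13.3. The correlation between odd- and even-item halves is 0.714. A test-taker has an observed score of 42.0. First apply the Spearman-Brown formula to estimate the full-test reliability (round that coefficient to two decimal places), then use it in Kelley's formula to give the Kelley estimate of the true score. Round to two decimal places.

Spearman-Brown: ρ = 2r/(1 + r) = 2(0.714)/(1 + 0.714) = 1.4280/1.714 = 0.8331 → 0.83
Weight the observed score by reliability and the mean by (1 − reliability): T̂ = 0.83·42.0 + 0.17·61.2 = 34.860 + 10.404 = 45.264.

45.26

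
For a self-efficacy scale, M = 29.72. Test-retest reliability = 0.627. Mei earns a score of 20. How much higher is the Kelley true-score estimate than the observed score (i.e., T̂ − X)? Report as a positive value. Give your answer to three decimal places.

3.626

T̂ = 0.627(20) + 0.373(29.72) = 12.540 + 11.08556 = 23.62556 → 23.6256
T̂ − X = 23.6256 − 20 = 3.6256 → 3.626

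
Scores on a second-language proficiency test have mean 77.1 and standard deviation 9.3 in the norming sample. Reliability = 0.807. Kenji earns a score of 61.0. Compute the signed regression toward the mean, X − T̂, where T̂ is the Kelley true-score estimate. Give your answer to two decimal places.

Weight the observed score by reliability and the mean by (1 − reliability): T̂ = 0.807·61.0 + 0.193·77.1 = 49.2270 + 14.8803 = 64.1073.
X − T̂ = 61.0 − 64.107 = -3.107 → -3.11

-3.11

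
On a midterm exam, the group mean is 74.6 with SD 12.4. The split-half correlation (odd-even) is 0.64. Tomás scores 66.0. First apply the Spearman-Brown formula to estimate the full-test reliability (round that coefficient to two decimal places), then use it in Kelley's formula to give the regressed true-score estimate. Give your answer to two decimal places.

67.89

Spearman-Brown: ρ = 2r/(1 + r) = 2(0.64)/(1 + 0.64) = 1.280/1.64 = 0.7805 → 0.78
Weight the observed score by reliability and the mean by (1 − reliability): T̂ = 0.78·66.0 + 0.22·74.6 = 51.480 + 16.412 = 67.892.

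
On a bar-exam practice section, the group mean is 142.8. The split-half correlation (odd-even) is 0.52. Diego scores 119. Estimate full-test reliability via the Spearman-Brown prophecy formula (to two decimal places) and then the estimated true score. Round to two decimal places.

Spearman-Brown: ρ = 2r/(1 + r) = 2(0.52)/(1 + 0.52) = 1.040/1.52 = 0.6842 → 0.68
T̂ = ρX + (1 − ρ)μ
  = 0.68 × 119 + 0.32 × 142.8
  = 80.92 + 45.696
  = 126.616
  ≈ 126.62

126.62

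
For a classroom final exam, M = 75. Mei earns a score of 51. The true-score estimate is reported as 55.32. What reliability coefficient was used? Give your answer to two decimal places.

0.82

T̂ = ρX + (1 − ρ)μ  ⇒  T̂ − μ = ρ(X − μ)
ρ = (T̂ − μ)/(X − μ) = (55.32 − 75) / (51 − 75) = -19.68 / -24.0 = 0.8200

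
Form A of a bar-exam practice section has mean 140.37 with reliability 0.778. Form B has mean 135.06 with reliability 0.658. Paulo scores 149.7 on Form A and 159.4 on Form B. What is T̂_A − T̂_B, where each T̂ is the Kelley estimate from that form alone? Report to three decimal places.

T̂_A = 0.778(149.7) + 0.222(140.37) = 147.62874
T̂_B = 0.658(159.4) + 0.342(135.06) = 151.07572
T̂_A − T̂_B = -3.44698

-3.447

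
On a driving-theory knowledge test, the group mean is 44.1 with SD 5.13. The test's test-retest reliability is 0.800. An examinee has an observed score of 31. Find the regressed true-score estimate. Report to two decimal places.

33.62

T̂ = 0.800(31) + 0.200(44.1) = 24.800 + 8.8200 = 33.620 → 33.62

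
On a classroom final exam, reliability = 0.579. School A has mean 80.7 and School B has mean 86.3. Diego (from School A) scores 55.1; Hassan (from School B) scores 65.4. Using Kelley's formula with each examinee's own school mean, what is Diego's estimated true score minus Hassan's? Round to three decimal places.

-8.321

T̂_Diego = 0.579(55.1) + 0.421(80.7) = 65.87760
T̂_Hassan = 0.579(65.4) + 0.421(86.3) = 74.19890
Difference = 65.87760 − 74.19890 = -8.32130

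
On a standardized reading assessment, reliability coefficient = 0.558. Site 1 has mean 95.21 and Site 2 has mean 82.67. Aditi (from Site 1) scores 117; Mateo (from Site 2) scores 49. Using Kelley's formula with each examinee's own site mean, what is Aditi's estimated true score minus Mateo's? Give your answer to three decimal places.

43.487

T̂_Aditi = 0.558(117) + 0.442(95.21) = 107.36882
T̂_Mateo = 0.558(49) + 0.442(82.67) = 63.88214
Difference = 107.36882 − 63.88214 = 43.48668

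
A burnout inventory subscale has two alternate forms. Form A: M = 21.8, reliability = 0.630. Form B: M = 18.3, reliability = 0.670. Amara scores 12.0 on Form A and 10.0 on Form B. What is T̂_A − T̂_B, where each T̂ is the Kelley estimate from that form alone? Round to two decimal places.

T̂_A = 0.630(12.0) + 0.370(21.8) = 15.6260
T̂_B = 0.670(10.0) + 0.330(18.3) = 12.7390
T̂_A − T̂_B = 2.8870

2.89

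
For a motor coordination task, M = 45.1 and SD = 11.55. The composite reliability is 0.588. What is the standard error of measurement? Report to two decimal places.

SEM = SD · √(1 − ρ) = 11.55 × √0.412 = 11.55 × 0.6419 = 7.414

7.41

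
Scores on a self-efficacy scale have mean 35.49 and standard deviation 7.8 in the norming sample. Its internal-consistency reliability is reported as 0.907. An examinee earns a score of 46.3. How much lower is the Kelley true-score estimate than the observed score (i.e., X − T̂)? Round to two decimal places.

1.01

T̂ = 0.907(46.3) + 0.093(35.49) = 41.9941 + 3.30057 = 45.2947 → 45.295
X − T̂ = 46.3 − 45.295 = 1.005 → 1.01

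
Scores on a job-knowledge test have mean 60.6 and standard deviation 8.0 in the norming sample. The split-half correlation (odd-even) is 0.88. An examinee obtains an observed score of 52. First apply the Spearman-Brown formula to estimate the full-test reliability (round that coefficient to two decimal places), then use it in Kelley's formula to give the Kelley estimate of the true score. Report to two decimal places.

52.52

Spearman-Brown: ρ = 2r/(1 + r) = 2(0.88)/(1 + 0.88) = 1.760/1.88 = 0.9362 → 0.94
T̂ = ρX + (1 − ρ)μ
  = 0.94 × 52 + 0.06 × 60.6
  = 48.88 + 3.636
  = 52.516
  ≈ 52.52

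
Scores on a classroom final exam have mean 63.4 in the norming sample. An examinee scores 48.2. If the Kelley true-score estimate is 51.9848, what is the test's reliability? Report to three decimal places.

0.751

T̂ = ρX + (1 − ρ)μ  ⇒  T̂ − μ = ρ(X − μ)
ρ = (T̂ − μ)/(X − μ) = (51.9848 − 63.4) / (48.2 − 63.4) = -11.4152 / -15.2 = 0.75100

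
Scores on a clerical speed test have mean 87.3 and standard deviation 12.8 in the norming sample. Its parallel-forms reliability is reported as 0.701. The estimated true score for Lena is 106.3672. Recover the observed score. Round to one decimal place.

T̂ = ρX + (1 − ρ)μ  ⇒  X = (T̂ − (1 − ρ)μ) / ρ
X = (106.3672 − 0.299 × 87.3) / 0.701 = (106.3672 − 26.1027) / 0.701 = 80.2645 / 0.701 = 114.500

114.5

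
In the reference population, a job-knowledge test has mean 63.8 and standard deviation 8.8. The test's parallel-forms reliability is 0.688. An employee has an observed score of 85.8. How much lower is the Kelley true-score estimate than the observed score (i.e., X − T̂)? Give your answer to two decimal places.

6.86

T̂ = 0.688(85.8) + 0.312(63.8) = 59.0304 + 19.9056 = 78.9360 → 78.936
X − T̂ = 85.8 − 78.936 = 6.864 → 6.86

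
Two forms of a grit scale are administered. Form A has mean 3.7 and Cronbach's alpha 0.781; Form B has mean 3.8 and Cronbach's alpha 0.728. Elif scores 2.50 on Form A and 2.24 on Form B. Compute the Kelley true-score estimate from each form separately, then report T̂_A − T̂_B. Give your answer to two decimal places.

0.10

T̂_A = 0.781(2.50) + 0.219(3.7) = 2.7628
T̂_B = 0.728(2.24) + 0.272(3.8) = 2.6643
T̂_A − T̂_B = 0.0985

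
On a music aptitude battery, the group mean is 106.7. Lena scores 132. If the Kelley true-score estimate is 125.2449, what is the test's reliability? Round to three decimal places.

0.733

T̂ = ρX + (1 − ρ)μ  ⇒  T̂ − μ = ρ(X − μ)
ρ = (T̂ − μ)/(X − μ) = (125.2449 − 106.7) / (132 − 106.7) = 18.5449 / 25.3 = 0.73300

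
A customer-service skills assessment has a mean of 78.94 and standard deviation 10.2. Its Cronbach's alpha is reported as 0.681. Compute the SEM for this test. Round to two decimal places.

5.76

SEM = SD · √(1 − ρ) = 10.2 × √0.319 = 10.2 × 0.5648 = 5.761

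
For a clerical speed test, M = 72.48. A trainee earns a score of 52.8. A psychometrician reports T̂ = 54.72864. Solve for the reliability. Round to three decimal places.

T̂ = ρX + (1 − ρ)μ  ⇒  T̂ − μ = ρ(X − μ)
ρ = (T̂ − μ)/(X − μ) = (54.72864 − 72.48) / (52.8 − 72.48) = -17.75136 / -19.68 = 0.90200

0.902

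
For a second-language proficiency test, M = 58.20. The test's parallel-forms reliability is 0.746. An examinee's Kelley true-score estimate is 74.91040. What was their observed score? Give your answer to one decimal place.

80.6

T̂ = ρX + (1 − ρ)μ  ⇒  X = (T̂ − (1 − ρ)μ) / ρ
X = (74.91040 − 0.254 × 58.20) / 0.746 = (74.91040 − 14.78280) / 0.746 = 60.12760 / 0.746 = 80.600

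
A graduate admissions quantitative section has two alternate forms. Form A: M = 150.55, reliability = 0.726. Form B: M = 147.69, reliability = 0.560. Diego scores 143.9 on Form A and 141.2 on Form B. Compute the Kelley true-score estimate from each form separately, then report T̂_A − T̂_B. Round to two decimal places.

T̂_A = 0.726(143.9) + 0.274(150.55) = 145.7221
T̂_B = 0.560(141.2) + 0.440(147.69) = 144.0556
T̂_A − T̂_B = 1.6665

1.67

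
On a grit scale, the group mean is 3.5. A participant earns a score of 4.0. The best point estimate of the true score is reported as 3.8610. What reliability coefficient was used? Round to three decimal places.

T̂ = ρX + (1 − ρ)μ  ⇒  T̂ − μ = ρ(X − μ)
ρ = (T̂ − μ)/(X − μ) = (3.8610 − 3.5) / (4.0 − 3.5) = 0.3610 / 0.5 = 0.72200

0.722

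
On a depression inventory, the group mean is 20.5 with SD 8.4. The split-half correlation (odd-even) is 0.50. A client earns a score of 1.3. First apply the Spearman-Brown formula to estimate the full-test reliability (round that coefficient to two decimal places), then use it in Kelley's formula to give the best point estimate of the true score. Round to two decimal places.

7.64

Spearman-Brown: ρ = 2r/(1 + r) = 2(0.50)/(1 + 0.50) = 1.000/1.50 = 0.6667 → 0.67
Regress the observed score toward the mean by the unreliability: T̂ = 0.67·1.3 + 0.33·20.5 = 0.871 + 6.765 = 7.636.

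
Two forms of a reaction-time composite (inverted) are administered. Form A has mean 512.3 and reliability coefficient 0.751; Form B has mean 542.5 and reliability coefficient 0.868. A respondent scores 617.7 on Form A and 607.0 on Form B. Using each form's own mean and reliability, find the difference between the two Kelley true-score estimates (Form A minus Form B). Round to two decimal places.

-7.03

T̂_A = 0.751(617.7) + 0.249(512.3) = 591.4554
T̂_B = 0.868(607.0) + 0.132(542.5) = 598.4860
T̂_A − T̂_B = -7.0306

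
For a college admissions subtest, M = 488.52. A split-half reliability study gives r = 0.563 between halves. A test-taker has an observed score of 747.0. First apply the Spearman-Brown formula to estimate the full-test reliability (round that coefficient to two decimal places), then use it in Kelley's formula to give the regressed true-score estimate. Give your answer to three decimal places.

674.626

Spearman-Brown: ρ = 2r/(1 + r) = 2(0.563)/(1 + 0.563) = 1.1260/1.563 = 0.7204 → 0.72
T̂ = 0.72(747.0) + 0.28(488.52) = 537.840 + 136.7856 = 674.6256 → 674.626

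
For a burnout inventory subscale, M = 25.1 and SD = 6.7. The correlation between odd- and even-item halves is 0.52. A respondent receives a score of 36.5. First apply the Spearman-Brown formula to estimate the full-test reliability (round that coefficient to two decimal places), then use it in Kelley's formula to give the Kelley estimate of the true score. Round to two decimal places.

32.85

Spearman-Brown: ρ = 2r/(1 + r) = 2(0.52)/(1 + 0.52) = 1.040/1.52 = 0.6842 → 0.68
Weight the observed score by reliability and the mean by (1 − reliability): T̂ = 0.68·36.5 + 0.32·25.1 = 24.820 + 8.032 = 32.852.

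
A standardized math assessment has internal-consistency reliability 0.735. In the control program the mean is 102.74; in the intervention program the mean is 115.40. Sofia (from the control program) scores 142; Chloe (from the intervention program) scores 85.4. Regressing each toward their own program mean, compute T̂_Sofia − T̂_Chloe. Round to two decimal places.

T̂_Sofia = 0.735(142) + 0.265(102.74) = 131.5961
T̂_Chloe = 0.735(85.4) + 0.265(115.40) = 93.3500
Difference = 131.5961 − 93.3500 = 38.2461

38.25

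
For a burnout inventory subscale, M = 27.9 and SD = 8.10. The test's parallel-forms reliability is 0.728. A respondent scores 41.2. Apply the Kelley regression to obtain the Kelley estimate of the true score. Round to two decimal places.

37.58

Kelley's formula gives T̂ = 0.728·41.2 + 0.272·27.9 = 29.9936 + 7.5888 = 37.582.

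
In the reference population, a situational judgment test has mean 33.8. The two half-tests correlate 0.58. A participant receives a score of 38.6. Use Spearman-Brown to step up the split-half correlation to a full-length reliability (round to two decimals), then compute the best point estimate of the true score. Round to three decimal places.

Spearman-Brown: ρ = 2r/(1 + r) = 2(0.58)/(1 + 0.58) = 1.160/1.58 = 0.7342 → 0.73
T̂ = ρX + (1 − ρ)μ
  = 0.73 × 38.6 + 0.27 × 33.8
  = 28.178 + 9.126
  = 37.3040
  ≈ 37.304

37.304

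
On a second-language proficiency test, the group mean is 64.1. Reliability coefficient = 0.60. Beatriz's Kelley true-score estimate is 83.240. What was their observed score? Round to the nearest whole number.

T̂ = ρX + (1 − ρ)μ  ⇒  X = (T̂ − (1 − ρ)μ) / ρ
X = (83.240 − 0.40 × 64.1) / 0.60 = (83.240 − 25.640) / 0.60 = 57.600 / 0.60 = 96.00

96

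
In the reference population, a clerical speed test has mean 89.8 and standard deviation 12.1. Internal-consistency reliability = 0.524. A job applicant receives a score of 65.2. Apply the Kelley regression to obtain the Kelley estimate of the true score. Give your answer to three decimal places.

Weight the observed score by reliability and the mean by (1 − reliability): T̂ = 0.524·65.2 + 0.476·89.8 = 34.1648 + 42.7448 = 76.9096.

76.910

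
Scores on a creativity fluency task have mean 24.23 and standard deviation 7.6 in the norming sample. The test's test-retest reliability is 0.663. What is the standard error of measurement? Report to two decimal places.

SEM = SD · √(1 − ρ) = 7.6 × √0.337 = 7.6 × 0.5805 = 4.412

4.41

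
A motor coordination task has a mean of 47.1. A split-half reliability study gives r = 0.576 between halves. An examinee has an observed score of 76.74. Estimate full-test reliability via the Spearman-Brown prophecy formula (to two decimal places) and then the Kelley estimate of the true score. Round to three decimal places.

68.737

Spearman-Brown: ρ = 2r/(1 + r) = 2(0.576)/(1 + 0.576) = 1.1520/1.576 = 0.7310 → 0.73
T̂ = ρX + (1 − ρ)μ
  = 0.73 × 76.74 + 0.27 × 47.1
  = 56.0202 + 12.717
  = 68.7372
  ≈ 68.737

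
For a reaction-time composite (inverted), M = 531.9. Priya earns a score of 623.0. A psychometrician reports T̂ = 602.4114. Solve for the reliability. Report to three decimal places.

T̂ = ρX + (1 − ρ)μ  ⇒  T̂ − μ = ρ(X − μ)
ρ = (T̂ − μ)/(X − μ) = (602.4114 − 531.9) / (623.0 − 531.9) = 70.5114 / 91.1 = 0.77400

0.774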